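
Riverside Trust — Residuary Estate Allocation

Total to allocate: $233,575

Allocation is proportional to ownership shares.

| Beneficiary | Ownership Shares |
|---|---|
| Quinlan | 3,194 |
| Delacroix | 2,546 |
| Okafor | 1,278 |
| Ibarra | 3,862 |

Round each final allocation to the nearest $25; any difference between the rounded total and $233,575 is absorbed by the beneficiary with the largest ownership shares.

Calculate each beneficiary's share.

Quinlan: $68,575 | Delacroix: $54,650 | Okafor: $27,425 | Ibarra: $82,925

Sum of ownership shares: 10,880.
Raw shares: Quinlan 3,194/10,880 × $233,575 = 68,569.72; Delacroix 2,546/10,880 × $233,575 = 54,658.27; Okafor 1,278/10,880 × $233,575 = 27,436.48; Ibarra 3,862/10,880 × $233,575 = 82,910.54.
At nearest $25: Quinlan $68,575; Delacroix $54,650; Okafor $27,425; Ibarra $82,900. Sum = $233,550.
Difference $233,575 − $233,550 = +$25 applied to largest ownership shares (Ibarra): Ibarra becomes $82,925.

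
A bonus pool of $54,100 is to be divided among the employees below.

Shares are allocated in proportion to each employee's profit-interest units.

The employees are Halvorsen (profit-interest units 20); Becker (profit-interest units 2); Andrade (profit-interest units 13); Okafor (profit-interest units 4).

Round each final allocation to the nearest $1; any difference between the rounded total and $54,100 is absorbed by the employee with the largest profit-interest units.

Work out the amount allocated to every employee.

Halvorsen: $27,744 · Becker: $2,774 · Andrade: $18,033 · Okafor: $5,549

Total profit-interest units = 20 + 2 + 13 + 4 = 39.
Pro-rata amounts: Halvorsen 27,743.59; Becker 2,774.36; Andrade 18,033.33; Okafor 5,548.72.
At nearest $1: Halvorsen $27,744; Becker $2,774; Andrade $18,033; Okafor $5,549. Sum = $54,100.
Rounded total matches; no reconciliation needed.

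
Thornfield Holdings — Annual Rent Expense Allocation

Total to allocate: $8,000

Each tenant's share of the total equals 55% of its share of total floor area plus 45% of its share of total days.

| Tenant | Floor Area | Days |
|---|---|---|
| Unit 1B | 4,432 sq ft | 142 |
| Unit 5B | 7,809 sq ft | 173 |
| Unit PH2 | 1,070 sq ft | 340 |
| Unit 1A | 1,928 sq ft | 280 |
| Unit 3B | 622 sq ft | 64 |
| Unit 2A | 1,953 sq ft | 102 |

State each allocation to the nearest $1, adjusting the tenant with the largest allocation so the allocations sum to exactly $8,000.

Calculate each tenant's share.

Unit 1B: $1,559 · Unit 5B: $2,494 · Unit PH2: $1,376 · Unit 1A: $1,392 · Unit 3B: $363 · Unit 2A: $816

Floor area total 17,814; days total 1,101.
Composite weights (55% floor area + 45% days): Unit 1B 0.1949; Unit 5B 0.3118; Unit PH2 0.1720; Unit 1A 0.1740; Unit 3B 0.0454; Unit 2A 0.1020.
Raw shares: Unit 1B 1,558.99; Unit 5B 2,494.47; Unit PH2 1,376.00; Unit 1A 1,391.74; Unit 3B 362.90; Unit 2A 815.90.
Rounded to nearest $1: Unit 1B $1,559; Unit 5B $2,494; Unit PH2 $1,376; Unit 1A $1,392; Unit 3B $363; Unit 2A $816. Sum = $8,000.
Rounded total matches; no reconciliation needed.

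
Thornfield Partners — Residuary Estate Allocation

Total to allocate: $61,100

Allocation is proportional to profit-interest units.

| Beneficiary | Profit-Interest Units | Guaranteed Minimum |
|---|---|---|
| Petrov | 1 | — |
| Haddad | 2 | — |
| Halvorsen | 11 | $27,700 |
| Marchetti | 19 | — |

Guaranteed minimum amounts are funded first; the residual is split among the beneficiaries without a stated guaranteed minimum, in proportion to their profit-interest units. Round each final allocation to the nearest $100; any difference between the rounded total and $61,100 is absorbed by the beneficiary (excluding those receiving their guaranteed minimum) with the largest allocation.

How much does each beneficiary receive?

Petrov: $1,500 | Haddad: $3,000 | Halvorsen: $27,700 | Marchetti: $28,900

Guaranteed amounts: Halvorsen $27,700. Balance $33,400.
Balance split over remaining profit-interest units 22: Petrov 1,518.18 → $1,500; Haddad 3,036.36 → $3,000; Marchetti 28,845.45 → $28,800.
Rounding difference +$100 applied to Marchetti → $28,900.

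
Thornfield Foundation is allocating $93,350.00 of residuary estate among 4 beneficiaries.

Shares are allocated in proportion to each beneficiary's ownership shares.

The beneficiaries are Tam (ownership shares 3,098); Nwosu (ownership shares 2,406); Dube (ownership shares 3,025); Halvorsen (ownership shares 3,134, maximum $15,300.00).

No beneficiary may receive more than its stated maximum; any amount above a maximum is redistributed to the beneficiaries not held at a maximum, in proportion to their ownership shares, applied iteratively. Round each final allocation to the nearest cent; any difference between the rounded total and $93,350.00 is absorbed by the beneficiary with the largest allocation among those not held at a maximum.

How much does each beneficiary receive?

Tam: $28,350.21; Nwosu: $22,017.62; Dube: $27,682.17; Halvorsen: $15,300.00

Ownership shares total: 11,663.
Pro-rata shares before constraints: Tam 24,796.2188; Nwosu 19,257.4895; Dube 24,211.9309; Halvorsen 25,084.3608.
Cap binds for Halvorsen ($15,300.00); residual $78,050.00 reallocated over remaining ownership shares 8,529.
Remaining shares: Tam 28,350.2052 → $28,350.21; Nwosu 22,017.6222 → $22,017.62; Dube 27,682.1726 → $27,682.17.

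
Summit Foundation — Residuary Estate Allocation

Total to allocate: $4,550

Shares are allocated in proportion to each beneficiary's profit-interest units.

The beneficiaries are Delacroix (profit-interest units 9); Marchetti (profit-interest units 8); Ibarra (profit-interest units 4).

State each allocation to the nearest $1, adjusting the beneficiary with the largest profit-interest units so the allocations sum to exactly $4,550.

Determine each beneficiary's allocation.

Profit-interest units total: 9 + 8 + 4 = 21.
Raw shares: Delacroix 1,950.00; Marchetti 1,733.33; Ibarra 866.67.
Rounded to nearest $1: Delacroix $1,950; Marchetti $1,733; Ibarra $867. Sum = $4,550.
Rounded total matches; no reconciliation needed.

Delacroix: $1,950; Marchetti: $1,733; Ibarra: $867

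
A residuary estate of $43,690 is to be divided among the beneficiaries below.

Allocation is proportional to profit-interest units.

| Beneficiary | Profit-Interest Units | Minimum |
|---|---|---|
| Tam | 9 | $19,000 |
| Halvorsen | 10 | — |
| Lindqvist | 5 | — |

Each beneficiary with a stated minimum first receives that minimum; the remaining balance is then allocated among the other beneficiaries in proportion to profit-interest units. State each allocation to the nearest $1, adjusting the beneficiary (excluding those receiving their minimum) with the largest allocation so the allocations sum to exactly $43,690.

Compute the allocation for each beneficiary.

Minimums first: Tam $19,000. Remaining pool $24,690.
Remaining pool split over remaining profit-interest units 15: Halvorsen 16,460.00 → $16,460; Lindqvist 8,230.00 → $8,230.

Tam: $19,000; Halvorsen: $16,460; Lindqvist: $8,230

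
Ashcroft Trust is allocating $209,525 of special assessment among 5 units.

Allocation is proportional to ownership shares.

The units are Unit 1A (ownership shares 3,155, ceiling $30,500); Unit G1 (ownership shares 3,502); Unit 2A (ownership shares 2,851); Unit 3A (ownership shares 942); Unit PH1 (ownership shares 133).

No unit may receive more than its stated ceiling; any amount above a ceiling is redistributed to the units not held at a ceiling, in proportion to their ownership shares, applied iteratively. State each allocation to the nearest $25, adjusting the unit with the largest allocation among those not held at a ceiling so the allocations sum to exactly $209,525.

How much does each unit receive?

Sum of ownership shares: 10,583.
Proportional shares (ignoring caps): Unit 1A 62,463.51; Unit G1 69,333.51; Unit 2A 56,444.84; Unit 3A 18,649.96; Unit PH1 2,633.17.
Held at cap: Unit 1A ($30,500); balance $179,025 reallocated over remaining ownership shares 7,428.
Remaining shares: Unit G1 84,403.01 → $84,400; Unit 2A 68,713.01 → $68,725; Unit 3A 22,703.49 → $22,700; Unit PH1 3,205.48 → $3,200.

Unit 1A: $30,500 | Unit G1: $84,400 | Unit 2A: $68,725 | Unit 3A: $22,700 | Unit PH1: $3,200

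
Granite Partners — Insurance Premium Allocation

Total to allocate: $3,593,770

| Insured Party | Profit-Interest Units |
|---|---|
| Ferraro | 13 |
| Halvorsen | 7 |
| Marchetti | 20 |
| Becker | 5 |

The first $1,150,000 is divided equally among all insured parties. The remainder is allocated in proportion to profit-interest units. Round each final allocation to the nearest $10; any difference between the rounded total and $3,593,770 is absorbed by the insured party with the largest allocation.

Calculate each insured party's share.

First tranche $1,150,000 split equally: $287,500 each.
Remainder $2,443,770 by profit-interest units (total 45): Ferraro 705,978.00 → $705,980; Halvorsen 380,142.00 → $380,140; Marchetti 1,086,120.00 → $1,086,120; Becker 271,530.00 → $271,530.
Totals: Ferraro $287,500 + $705,980 = $993,480; Halvorsen $287,500 + $380,140 = $667,640; Marchetti $287,500 + $1,086,120 = $1,373,620; Becker $287,500 + $271,530 = $559,030.

Ferraro: $993,480 · Halvorsen: $667,640 · Marchetti: $1,373,620 · Becker: $559,030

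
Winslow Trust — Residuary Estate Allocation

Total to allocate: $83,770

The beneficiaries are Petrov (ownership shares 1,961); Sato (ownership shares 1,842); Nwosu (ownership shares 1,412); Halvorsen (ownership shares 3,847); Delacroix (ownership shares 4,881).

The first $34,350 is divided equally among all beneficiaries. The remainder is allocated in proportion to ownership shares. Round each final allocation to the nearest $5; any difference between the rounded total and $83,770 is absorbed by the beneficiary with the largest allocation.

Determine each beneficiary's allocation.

$34,350 shared equally gives $6,870 per beneficiary.
Remainder $49,420 by ownership shares (total 13,943): Petrov 6,950.63 → $6,950; Sato 6,528.84 → $6,530; Nwosu 5,004.74 → $5,005; Halvorsen 13,635.43 → $13,635; Delacroix 17,300.37 → $17,300.
Totals: Petrov $6,870 + $6,950 = $13,820; Sato $6,870 + $6,530 = $13,400; Nwosu $6,870 + $5,005 = $11,875; Halvorsen $6,870 + $13,635 = $20,505; Delacroix $6,870 + $17,300 = $24,170.

Petrov: $13,820 · Sato: $13,400 · Nwosu: $11,875 · Halvorsen: $20,505 · Delacroix: $24,170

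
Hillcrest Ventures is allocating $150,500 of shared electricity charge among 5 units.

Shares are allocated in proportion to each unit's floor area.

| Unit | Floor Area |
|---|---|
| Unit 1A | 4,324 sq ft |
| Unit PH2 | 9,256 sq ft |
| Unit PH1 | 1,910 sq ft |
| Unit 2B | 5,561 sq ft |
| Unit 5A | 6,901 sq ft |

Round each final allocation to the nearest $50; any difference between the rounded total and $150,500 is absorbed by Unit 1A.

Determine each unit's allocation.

Total floor area = 27,952.
Unrounded shares: Unit 1A 4,324/27,952 × $150,500 = 23,281.41; Unit PH2 9,256/27,952 × $150,500 = 49,836.43; Unit PH1 1,910/27,952 × $150,500 = 10,283.88; Unit 2B 5,561/27,952 × $150,500 = 29,941.70; Unit 5A 6,901/27,952 × $150,500 = 37,156.57.
At nearest $50: Unit 1A $23,300; Unit PH2 $49,850; Unit PH1 $10,300; Unit 2B $29,950; Unit 5A $37,150. Sum = $150,550.
Difference $150,500 − $150,550 = −$50 applied to Unit 1A: Unit 1A becomes $23,250.

Unit 1A: $23,250 · Unit PH2: $49,850 · Unit PH1: $10,300 · Unit 2B: $29,950 · Unit 5A: $37,150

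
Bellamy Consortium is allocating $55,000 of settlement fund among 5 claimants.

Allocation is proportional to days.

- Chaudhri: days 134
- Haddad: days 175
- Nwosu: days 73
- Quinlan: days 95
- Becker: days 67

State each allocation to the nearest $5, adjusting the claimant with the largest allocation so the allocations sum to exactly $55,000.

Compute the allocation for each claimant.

Combined days = 544.
Pro-rata amounts: Chaudhri 134/544 × $55,000 = 13,547.79; Haddad 175/544 × $55,000 = 17,693.01; Nwosu 73/544 × $55,000 = 7,380.51; Quinlan 95/544 × $55,000 = 9,604.78; Becker 67/544 × $55,000 = 6,773.90.
Rounded to nearest $5: Chaudhri $13,550; Haddad $17,695; Nwosu $7,380; Quinlan $9,605; Becker $6,775. Sum = $55,005.
Difference $55,000 − $55,005 = −$5 applied to largest allocation (Haddad): Haddad becomes $17,690.

Chaudhri: $13,550 · Haddad: $17,690 · Nwosu: $7,380 · Quinlan: $9,605 · Becker: $6,775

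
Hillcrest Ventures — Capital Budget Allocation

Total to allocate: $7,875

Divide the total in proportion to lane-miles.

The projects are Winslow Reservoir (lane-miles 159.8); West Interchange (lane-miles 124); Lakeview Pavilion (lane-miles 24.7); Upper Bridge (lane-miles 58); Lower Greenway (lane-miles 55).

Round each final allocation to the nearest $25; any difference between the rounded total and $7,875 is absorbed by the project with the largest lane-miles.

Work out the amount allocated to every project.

Winslow Reservoir: $3,000 · West Interchange: $2,325 · Lakeview Pavilion: $450 · Upper Bridge: $1,075 · Lower Greenway: $1,025

Total lane-miles = 421.5.
Pro-rata amounts: Winslow Reservoir 159.8/421.5 × $7,875 = 2,985.59; West Interchange 124/421.5 × $7,875 = 2,316.73; Lakeview Pavilion 24.7/421.5 × $7,875 = 461.48; Upper Bridge 58/421.5 × $7,875 = 1,083.63; Lower Greenway 55/421.5 × $7,875 = 1,027.58.
Rounded to nearest $25: Winslow Reservoir $2,975; West Interchange $2,325; Lakeview Pavilion $450; Upper Bridge $1,075; Lower Greenway $1,025. Sum = $7,850.
Difference $7,875 − $7,850 = +$25 applied to largest lane-miles (Winslow Reservoir): Winslow Reservoir becomes $3,000.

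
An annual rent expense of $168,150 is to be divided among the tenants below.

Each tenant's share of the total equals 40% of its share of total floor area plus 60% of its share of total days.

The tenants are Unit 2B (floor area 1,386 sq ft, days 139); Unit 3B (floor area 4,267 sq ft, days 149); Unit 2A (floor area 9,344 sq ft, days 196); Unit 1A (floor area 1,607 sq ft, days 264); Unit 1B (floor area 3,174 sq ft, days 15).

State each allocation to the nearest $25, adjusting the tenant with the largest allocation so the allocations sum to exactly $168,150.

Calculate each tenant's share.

Totals — floor area 19,778, days 763.
Combined weights (40% floor area + 60% days): Unit 2B 0.1373; Unit 3B 0.2035; Unit 2A 0.3431; Unit 1A 0.2401; Unit 1B 0.0760.
Pro-rata amounts: Unit 2B 23,093.14; Unit 3B 34,212.97; Unit 2A 57,693.29; Unit 1A 40,373.21; Unit 1B 12,777.40.
Rounded to nearest $25: Unit 2B $23,100; Unit 3B $34,225; Unit 2A $57,700; Unit 1A $40,375; Unit 1B $12,775. Sum = $168,175.
Difference $168,150 − $168,175 = −$25 applied to largest allocation (Unit 2A): Unit 2A becomes $57,675.

Unit 2B: $23,100 · Unit 3B: $34,225 · Unit 2A: $57,675 · Unit 1A: $40,375 · Unit 1B: $12,775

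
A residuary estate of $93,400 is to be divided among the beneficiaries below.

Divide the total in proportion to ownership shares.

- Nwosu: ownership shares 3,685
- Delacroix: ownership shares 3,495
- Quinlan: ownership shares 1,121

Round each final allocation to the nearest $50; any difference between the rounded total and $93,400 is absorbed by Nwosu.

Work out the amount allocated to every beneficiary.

Sum of ownership shares: 8,301.
Proportional shares: Nwosu 3,685/8,301 × $93,400 = 41,462.35; Delacroix 3,495/8,301 × $93,400 = 39,324.54; Quinlan 1,121/8,301 × $93,400 = 12,613.11.
At nearest $50: Nwosu $41,450; Delacroix $39,300; Quinlan $12,600. Sum = $93,350.
Difference $93,400 − $93,350 = +$50 applied to Nwosu: Nwosu becomes $41,500.

Nwosu: $41,500; Delacroix: $39,300; Quinlan: $12,600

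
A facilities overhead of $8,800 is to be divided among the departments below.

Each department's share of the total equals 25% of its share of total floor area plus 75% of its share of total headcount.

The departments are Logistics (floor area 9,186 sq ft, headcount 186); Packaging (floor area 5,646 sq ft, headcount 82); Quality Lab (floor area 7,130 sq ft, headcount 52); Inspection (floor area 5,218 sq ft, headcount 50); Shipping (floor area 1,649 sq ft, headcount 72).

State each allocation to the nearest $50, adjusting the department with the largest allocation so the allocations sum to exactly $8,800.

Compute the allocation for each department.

Floor area total 28,829; headcount total 442.
Combined weights (25% floor area + 75% headcount): Logistics 0.3953; Packaging 0.1881; Quality Lab 0.1501; Inspection 0.1301; Shipping 0.1365.
Pro-rata amounts: Logistics 3,478.38; Packaging 1,655.29; Quality Lab 1,320.58; Inspection 1,144.80; Shipping 1,200.95.
After rounding ($50): Logistics $3,500; Packaging $1,650; Quality Lab $1,300; Inspection $1,150; Shipping $1,200. Sum = $8,800.
No rounding difference to absorb.

Logistics: $3,500 · Packaging: $1,650 · Quality Lab: $1,300 · Inspection: $1,150 · Shipping: $1,200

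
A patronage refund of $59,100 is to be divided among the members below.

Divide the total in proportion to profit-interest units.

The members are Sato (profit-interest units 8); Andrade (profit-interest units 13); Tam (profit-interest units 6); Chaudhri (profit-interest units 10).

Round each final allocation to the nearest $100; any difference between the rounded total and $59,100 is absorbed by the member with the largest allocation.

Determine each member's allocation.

Total profit-interest units = 37.
Proportional shares: Sato 8/37 × $59,100 = 12,778.38; Andrade 13/37 × $59,100 = 20,764.86; Tam 6/37 × $59,100 = 9,583.78; Chaudhri 10/37 × $59,100 = 15,972.97.
At nearest $100: Sato $12,800; Andrade $20,800; Tam $9,600; Chaudhri $16,000. Sum = $59,200.
Difference $59,100 − $59,200 = −$100 applied to largest allocation (Andrade): Andrade becomes $20,700.

Sato: $12,800; Andrade: $20,700; Tam: $9,600; Chaudhri: $16,000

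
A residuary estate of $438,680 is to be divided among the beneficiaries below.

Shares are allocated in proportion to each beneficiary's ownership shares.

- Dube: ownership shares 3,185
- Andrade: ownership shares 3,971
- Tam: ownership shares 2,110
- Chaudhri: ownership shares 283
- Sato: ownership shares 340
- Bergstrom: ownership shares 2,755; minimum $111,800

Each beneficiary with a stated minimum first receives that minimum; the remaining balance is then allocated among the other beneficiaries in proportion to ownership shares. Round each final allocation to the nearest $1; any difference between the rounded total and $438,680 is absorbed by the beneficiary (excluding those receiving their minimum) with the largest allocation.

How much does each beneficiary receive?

Minimums first: Bergstrom $111,800. Residual $326,880.
Residual split over remaining ownership shares 9,889: Dube 105,279.89 → $105,280; Andrade 131,261.05 → $131,261; Tam 69,745.86 → $69,746; Chaudhri 9,354.54 → $9,355; Sato 11,238.67 → $11,239.
Rounding difference −$1 applied to Andrade → $131,260.

Dube: $105,280 · Andrade: $131,260 · Tam: $69,746 · Chaudhri: $9,355 · Sato: $11,239 · Bergstrom: $111,800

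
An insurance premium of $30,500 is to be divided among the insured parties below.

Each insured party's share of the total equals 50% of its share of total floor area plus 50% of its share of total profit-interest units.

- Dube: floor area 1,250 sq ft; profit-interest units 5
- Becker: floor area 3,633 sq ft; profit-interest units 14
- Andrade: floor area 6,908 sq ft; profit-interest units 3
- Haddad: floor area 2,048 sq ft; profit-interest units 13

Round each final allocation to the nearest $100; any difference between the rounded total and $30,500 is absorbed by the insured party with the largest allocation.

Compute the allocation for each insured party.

Totals — floor area 13,839, profit-interest units 35.
Composite weights (50% floor area + 50% profit-interest units): Dube 0.1166; Becker 0.3313; Andrade 0.2924; Haddad 0.2597.
Proportional shares: Dube 3,556.02; Becker 10,103.41; Andrade 8,919.47; Haddad 7,921.10.
At nearest $100: Dube $3,600; Becker $10,100; Andrade $8,900; Haddad $7,900. Sum = $30,500.
Rounded total matches; no reconciliation needed.

Dube: $3,600 · Becker: $10,100 · Andrade: $8,900 · Haddad: $7,900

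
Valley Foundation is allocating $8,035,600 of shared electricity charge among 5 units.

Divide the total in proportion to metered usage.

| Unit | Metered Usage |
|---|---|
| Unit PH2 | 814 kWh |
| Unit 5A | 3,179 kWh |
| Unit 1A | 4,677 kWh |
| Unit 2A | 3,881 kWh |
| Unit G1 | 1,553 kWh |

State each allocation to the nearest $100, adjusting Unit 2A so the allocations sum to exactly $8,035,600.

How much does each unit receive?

Total metered usage = 14,104.
Unrounded shares: Unit PH2 814/14,104 × $8,035,600 = 463,767.61; Unit 5A 3,179/14,104 × $8,035,600 = 1,811,200.54; Unit 1A 4,677/14,104 × $8,035,600 = 2,664,669.68; Unit 2A 3,881/14,104 × $8,035,600 = 2,211,157.37; Unit G1 1,553/14,104 × $8,035,600 = 884,804.79.
At nearest $100: Unit PH2 $463,800; Unit 5A $1,811,200; Unit 1A $2,664,700; Unit 2A $2,211,200; Unit G1 $884,800. Sum = $8,035,700.
Difference $8,035,600 − $8,035,700 = −$100 applied to Unit 2A: Unit 2A becomes $2,211,100.

Unit PH2: $463,800 · Unit 5A: $1,811,200 · Unit 1A: $2,664,700 · Unit 2A: $2,211,100 · Unit G1: $884,800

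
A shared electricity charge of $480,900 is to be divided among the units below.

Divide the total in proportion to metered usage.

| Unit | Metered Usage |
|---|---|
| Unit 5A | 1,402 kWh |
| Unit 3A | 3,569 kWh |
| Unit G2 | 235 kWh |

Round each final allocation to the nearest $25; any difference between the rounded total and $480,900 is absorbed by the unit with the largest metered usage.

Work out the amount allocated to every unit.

Unit 5A: $129,500 · Unit 3A: $329,700 · Unit G2: $21,700

Combined metered usage = 5,206.
Raw shares: Unit 5A 1,402/5,206 × $480,900 = 129,508.61; Unit 3A 3,569/5,206 × $480,900 = 329,683.46; Unit G2 235/5,206 × $480,900 = 21,707.93.
Rounded to nearest $25: Unit 5A $129,500; Unit 3A $329,675; Unit G2 $21,700. Sum = $480,875.
Difference $480,900 − $480,875 = +$25 applied to largest metered usage (Unit 3A): Unit 3A becomes $329,700.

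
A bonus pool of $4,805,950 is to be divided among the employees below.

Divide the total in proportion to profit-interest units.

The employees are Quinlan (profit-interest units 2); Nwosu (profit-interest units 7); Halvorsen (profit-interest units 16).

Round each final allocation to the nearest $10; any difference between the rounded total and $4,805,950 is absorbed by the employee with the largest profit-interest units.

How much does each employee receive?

Quinlan: $384,480 | Nwosu: $1,345,670 | Halvorsen: $3,075,800

Total profit-interest units = 25.
Raw shares: Quinlan 2/25 × $4,805,950 = 384,476.00; Nwosu 7/25 × $4,805,950 = 1,345,666.00; Halvorsen 16/25 × $4,805,950 = 3,075,808.00.
Rounded to nearest $10: Quinlan $384,480; Nwosu $1,345,670; Halvorsen $3,075,810. Sum = $4,805,960.
Difference $4,805,950 − $4,805,960 = −$10 applied to largest profit-interest units (Halvorsen): Halvorsen becomes $3,075,800.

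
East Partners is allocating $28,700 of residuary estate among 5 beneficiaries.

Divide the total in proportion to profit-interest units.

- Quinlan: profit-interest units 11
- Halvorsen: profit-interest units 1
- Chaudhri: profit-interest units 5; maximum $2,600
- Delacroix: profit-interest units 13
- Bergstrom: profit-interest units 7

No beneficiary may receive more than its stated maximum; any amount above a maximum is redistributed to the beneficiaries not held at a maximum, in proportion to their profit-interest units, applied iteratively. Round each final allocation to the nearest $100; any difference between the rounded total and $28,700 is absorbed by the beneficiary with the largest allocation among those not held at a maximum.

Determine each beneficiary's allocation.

Quinlan: $9,000 | Halvorsen: $800 | Chaudhri: $2,600 | Delacroix: $10,600 | Bergstrom: $5,700

Sum of profit-interest units: 37.
Pro-rata shares before constraints: Quinlan 8,532.43; Halvorsen 775.68; Chaudhri 3,878.38; Delacroix 10,083.78; Bergstrom 5,429.73.
Capped: Chaudhri ($2,600); remaining pool $26,100 reallocated over remaining profit-interest units 32.
Remaining shares: Quinlan 8,971.88 → $9,000; Halvorsen 815.62 → $800; Delacroix 10,603.12 → $10,600; Bergstrom 5,709.38 → $5,700.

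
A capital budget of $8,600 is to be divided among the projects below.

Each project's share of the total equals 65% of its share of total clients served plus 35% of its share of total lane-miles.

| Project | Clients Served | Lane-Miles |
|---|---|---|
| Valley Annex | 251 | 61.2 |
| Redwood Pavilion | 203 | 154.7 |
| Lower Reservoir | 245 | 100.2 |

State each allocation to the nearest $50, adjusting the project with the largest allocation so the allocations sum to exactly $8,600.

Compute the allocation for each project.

Valley Annex: $2,600; Redwood Pavilion: $3,100; Lower Reservoir: $2,900

Clients served total 699; lane-miles total 316.1.
Blended shares (65% clients served + 35% lane-miles): Valley Annex 0.3012; Redwood Pavilion 0.3601; Lower Reservoir 0.3388.
Raw shares: Valley Annex 2,590.05; Redwood Pavilion 3,096.52; Lower Reservoir 2,913.43.
At nearest $50: Valley Annex $2,600; Redwood Pavilion $3,100; Lower Reservoir $2,900. Sum = $8,600.
Sum already equals the total — no adjustment.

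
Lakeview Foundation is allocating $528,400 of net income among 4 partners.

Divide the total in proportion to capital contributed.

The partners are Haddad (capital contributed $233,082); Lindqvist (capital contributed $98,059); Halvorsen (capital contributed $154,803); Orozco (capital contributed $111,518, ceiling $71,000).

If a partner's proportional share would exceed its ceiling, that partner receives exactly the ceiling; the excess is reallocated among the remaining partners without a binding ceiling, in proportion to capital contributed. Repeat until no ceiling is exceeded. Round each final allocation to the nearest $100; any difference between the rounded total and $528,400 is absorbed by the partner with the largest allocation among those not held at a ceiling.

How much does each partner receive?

Haddad: $219,400; Lindqvist: $92,300; Halvorsen: $145,700; Orozco: $71,000

Sum of capital contributed: 597,462.
Proportional shares (ignoring caps): Haddad 206,139.52; Lindqvist 86,724.14; Halvorsen 136,908.97; Orozco 98,627.38.
Held at cap: Orozco ($71,000); balance $457,400 reallocated over remaining capital contributed 485,944.
Redistributed shares: Haddad 219,390.93 → $219,400; Lindqvist 92,299.09 → $92,300; Halvorsen 145,709.98 → $145,700.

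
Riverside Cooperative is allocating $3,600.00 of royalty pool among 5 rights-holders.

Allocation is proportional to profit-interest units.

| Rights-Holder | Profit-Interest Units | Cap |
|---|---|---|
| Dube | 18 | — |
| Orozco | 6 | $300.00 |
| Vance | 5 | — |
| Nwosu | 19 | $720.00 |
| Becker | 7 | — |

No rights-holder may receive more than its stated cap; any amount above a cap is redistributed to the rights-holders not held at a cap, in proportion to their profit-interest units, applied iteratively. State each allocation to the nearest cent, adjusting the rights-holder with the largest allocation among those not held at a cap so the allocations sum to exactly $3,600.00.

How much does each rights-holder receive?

Total profit-interest units = 55.
Pro-rata shares before constraints: Dube 1,178.1818; Orozco 392.7273; Vance 327.2727; Nwosu 1,243.6364; Becker 458.1818.
Capped: Orozco ($300.00), Nwosu ($720.00); remaining pool $2,580.00 reallocated over remaining profit-interest units 30.
Remaining shares: Dube 1,548.0000 → $1,548.00; Vance 430.0000 → $430.00; Becker 602.0000 → $602.00.

Dube: $1,548.00 | Orozco: $300.00 | Vance: $430.00 | Nwosu: $720.00 | Becker: $602.00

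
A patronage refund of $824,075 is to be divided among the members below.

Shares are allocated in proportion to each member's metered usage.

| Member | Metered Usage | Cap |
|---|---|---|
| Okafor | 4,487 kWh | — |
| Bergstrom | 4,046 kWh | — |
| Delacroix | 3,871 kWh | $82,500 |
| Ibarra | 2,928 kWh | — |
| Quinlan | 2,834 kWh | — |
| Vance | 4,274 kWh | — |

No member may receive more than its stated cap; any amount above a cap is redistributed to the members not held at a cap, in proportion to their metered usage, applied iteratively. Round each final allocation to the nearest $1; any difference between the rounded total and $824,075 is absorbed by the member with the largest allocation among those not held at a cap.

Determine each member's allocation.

Okafor: $179,194; Bergstrom: $161,582; Delacroix: $82,500; Ibarra: $116,933; Quinlan: $113,179; Vance: $170,687

Metered usage total: 22,440.
Unconstrained shares: Okafor 164,778.28; Bergstrom 148,583.22; Delacroix 142,156.61; Ibarra 107,526.36; Quinlan 104,074.36; Vance 156,956.17.
Capped: Delacroix ($82,500); remaining pool $741,575 reallocated over remaining metered usage 18,569.
Shares after redistribution: Okafor 179,193.66 → $179,194; Bergstrom 161,581.80 → $161,582; Ibarra 116,933.15 → $116,933; Quinlan 113,179.15 → $113,179; Vance 170,687.25 → $170,687.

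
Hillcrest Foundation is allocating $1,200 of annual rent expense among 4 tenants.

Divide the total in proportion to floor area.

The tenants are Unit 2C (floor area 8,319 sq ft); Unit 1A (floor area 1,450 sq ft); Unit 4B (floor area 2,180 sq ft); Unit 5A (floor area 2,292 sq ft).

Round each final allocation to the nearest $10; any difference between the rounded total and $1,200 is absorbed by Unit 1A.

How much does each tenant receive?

Unit 2C: $700 · Unit 1A: $130 · Unit 4B: $180 · Unit 5A: $190

Combined floor area = 14,241.
Proportional shares: Unit 2C 8,319/14,241 × $1,200 = 700.99; Unit 1A 1,450/14,241 × $1,200 = 122.18; Unit 4B 2,180/14,241 × $1,200 = 183.69; Unit 5A 2,292/14,241 × $1,200 = 193.13.
After rounding ($10): Unit 2C $700; Unit 1A $120; Unit 4B $180; Unit 5A $190. Sum = $1,190.
Difference $1,200 − $1,190 = +$10 applied to Unit 1A: Unit 1A becomes $130.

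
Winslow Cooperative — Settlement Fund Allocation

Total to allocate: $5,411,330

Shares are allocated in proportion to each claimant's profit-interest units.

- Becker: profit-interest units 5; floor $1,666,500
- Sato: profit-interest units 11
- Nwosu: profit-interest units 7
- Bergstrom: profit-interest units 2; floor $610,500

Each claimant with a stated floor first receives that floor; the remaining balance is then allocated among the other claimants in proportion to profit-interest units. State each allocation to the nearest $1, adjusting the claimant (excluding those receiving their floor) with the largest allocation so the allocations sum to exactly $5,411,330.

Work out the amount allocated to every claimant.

Becker: $1,666,500; Sato: $1,915,424; Nwosu: $1,218,906; Bergstrom: $610,500

Minimums first: Becker $1,666,500; Bergstrom $610,500. Residual $3,134,330.
Residual split over remaining profit-interest units 18: Sato 1,915,423.89 → $1,915,424; Nwosu 1,218,906.11 → $1,218,906.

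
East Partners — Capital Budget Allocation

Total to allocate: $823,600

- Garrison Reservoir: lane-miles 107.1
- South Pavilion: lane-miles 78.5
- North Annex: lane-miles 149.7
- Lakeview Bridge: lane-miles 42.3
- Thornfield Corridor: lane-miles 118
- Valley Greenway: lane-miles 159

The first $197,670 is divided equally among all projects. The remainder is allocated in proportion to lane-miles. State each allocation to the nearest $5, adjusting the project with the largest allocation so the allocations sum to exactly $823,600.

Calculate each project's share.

Garrison Reservoir: $135,355 | South Pavilion: $108,005 | North Annex: $176,090 | Lakeview Bridge: $73,390 | Thornfield Corridor: $145,775 | Valley Greenway: $184,985

$197,670 shared equally gives $32,945 per project.
Remainder $625,930 by lane-miles (total 654.6): Garrison Reservoir 102,409.26 → $102,410; South Pavilion 75,061.88 → $75,060; North Annex 143,143.48 → $143,145; Lakeview Bridge 40,447.36 → $40,445; Thornfield Corridor 112,831.87 → $112,830; Valley Greenway 152,036.16 → $152,035.
Rounding difference +$5 on remainder applied to Valley Greenway.
Totals: Garrison Reservoir $32,945 + $102,410 = $135,355; South Pavilion $32,945 + $75,060 = $108,005; North Annex $32,945 + $143,145 = $176,090; Lakeview Bridge $32,945 + $40,445 = $73,390; Thornfield Corridor $32,945 + $112,830 = $145,775; Valley Greenway $32,945 + $152,040 = $184,985.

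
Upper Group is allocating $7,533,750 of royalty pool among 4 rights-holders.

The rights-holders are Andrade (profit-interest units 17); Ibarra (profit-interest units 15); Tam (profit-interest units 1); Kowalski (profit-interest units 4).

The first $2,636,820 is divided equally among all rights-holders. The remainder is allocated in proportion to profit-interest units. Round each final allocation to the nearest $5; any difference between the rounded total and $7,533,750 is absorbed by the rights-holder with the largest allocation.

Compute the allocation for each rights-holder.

Equal tier: $2,636,820 ÷ 4 = $659,205 apiece.
Remainder $4,896,930 by profit-interest units (total 37): Andrade 2,249,940.81 → $2,249,940; Ibarra 1,985,241.89 → $1,985,240; Tam 132,349.46 → $132,350; Kowalski 529,397.84 → $529,400.
Totals: Andrade $659,205 + $2,249,940 = $2,909,145; Ibarra $659,205 + $1,985,240 = $2,644,445; Tam $659,205 + $132,350 = $791,555; Kowalski $659,205 + $529,400 = $1,188,605.

Andrade: $2,909,145 · Ibarra: $2,644,445 · Tam: $791,555 · Kowalski: $1,188,605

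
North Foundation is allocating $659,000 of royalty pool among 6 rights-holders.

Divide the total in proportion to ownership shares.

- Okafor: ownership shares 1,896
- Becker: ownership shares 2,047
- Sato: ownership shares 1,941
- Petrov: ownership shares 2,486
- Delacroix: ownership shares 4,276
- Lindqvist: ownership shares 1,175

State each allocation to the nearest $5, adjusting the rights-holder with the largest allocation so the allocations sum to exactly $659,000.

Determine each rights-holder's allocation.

Combined ownership shares = 13,821.
Proportional shares: Okafor 1,896/13,821 × $659,000 = 90,403.30; Becker 2,047/13,821 × $659,000 = 97,603.14; Sato 1,941/13,821 × $659,000 = 92,548.95; Petrov 2,486/13,821 × $659,000 = 118,535.13; Delacroix 4,276/13,821 × $659,000 = 203,884.23; Lindqvist 1,175/13,821 × $659,000 = 56,025.25.
After rounding ($5): Okafor $90,405; Becker $97,605; Sato $92,550; Petrov $118,535; Delacroix $203,885; Lindqvist $56,025. Sum = $659,005.
Difference $659,000 − $659,005 = −$5 applied to largest allocation (Delacroix): Delacroix becomes $203,880.

Okafor: $90,405 | Becker: $97,605 | Sato: $92,550 | Petrov: $118,535 | Delacroix: $203,880 | Lindqvist: $56,025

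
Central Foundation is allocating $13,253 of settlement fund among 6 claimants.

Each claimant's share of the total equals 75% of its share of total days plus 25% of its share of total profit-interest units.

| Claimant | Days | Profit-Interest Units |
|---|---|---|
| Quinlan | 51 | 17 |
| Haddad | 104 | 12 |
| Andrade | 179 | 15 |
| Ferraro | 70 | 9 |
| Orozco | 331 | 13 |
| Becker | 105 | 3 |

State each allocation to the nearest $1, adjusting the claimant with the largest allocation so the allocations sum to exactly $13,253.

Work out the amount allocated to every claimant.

Days total 840; profit-interest units total 69.
Composite weights (75% days + 25% profit-interest units): Quinlan 0.1071; Haddad 0.1363; Andrade 0.2142; Ferraro 0.0951; Orozco 0.3426; Becker 0.1046.
Pro-rata amounts: Quinlan 1,419.79; Haddad 1,806.85; Andrade 2,838.39; Ferraro 1,260.48; Orozco 4,540.97; Becker 1,386.52.
At nearest $1: Quinlan $1,420; Haddad $1,807; Andrade $2,838; Ferraro $1,260; Orozco $4,541; Becker $1,387. Sum = $13,253.
Sum already equals the total — no adjustment.

Quinlan: $1,420 | Haddad: $1,807 | Andrade: $2,838 | Ferraro: $1,260 | Orozco: $4,541 | Becker: $1,387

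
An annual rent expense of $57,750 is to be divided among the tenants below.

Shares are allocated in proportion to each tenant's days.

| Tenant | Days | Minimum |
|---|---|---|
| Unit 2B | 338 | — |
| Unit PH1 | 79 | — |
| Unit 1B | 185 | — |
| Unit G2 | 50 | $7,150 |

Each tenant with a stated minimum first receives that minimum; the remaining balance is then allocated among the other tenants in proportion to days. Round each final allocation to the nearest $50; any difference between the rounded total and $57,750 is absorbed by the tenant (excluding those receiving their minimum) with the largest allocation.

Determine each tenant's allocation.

Unit 2B: $28,400 · Unit PH1: $6,650 · Unit 1B: $15,550 · Unit G2: $7,150

Fund the minimums — Unit G2 $7,150. Balance $50,600.
Balance split over remaining days 602: Unit 2B 28,409.97 → $28,400; Unit PH1 6,640.20 → $6,650; Unit 1B 15,549.83 → $15,550.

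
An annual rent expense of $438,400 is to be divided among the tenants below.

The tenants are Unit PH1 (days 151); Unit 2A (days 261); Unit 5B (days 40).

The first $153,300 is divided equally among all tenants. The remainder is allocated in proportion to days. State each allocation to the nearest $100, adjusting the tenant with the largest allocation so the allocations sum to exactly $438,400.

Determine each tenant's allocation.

Unit PH1: $146,300 | Unit 2A: $215,800 | Unit 5B: $76,300

Equal tier: $153,300 ÷ 3 = $51,100 apiece.
Remainder $285,100 by days (total 452): Unit PH1 95,243.58 → $95,200; Unit 2A 164,626.33 → $164,600; Unit 5B 25,230.09 → $25,200.
Rounding difference +$100 on remainder applied to Unit 2A.
Totals: Unit PH1 $51,100 + $95,200 = $146,300; Unit 2A $51,100 + $164,700 = $215,800; Unit 5B $51,100 + $25,200 = $76,300.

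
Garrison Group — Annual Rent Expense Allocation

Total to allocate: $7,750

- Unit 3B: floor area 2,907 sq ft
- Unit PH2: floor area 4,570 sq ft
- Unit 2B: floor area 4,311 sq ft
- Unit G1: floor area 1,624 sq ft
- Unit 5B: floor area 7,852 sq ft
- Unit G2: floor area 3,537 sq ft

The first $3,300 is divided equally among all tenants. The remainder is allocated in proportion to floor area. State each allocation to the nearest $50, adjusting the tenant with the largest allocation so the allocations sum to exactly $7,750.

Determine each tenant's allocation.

Unit 3B: $1,050; Unit PH2: $1,350; Unit 2B: $1,300; Unit G1: $850; Unit 5B: $2,000; Unit G2: $1,200

First tranche $3,300 split equally: $550 each.
Remainder $4,450 by floor area (total 24,801): Unit 3B 521.60 → $500; Unit PH2 819.99 → $800; Unit 2B 773.52 → $750; Unit G1 291.39 → $300; Unit 5B 1,408.87 → $1,400; Unit G2 634.64 → $650.
Rounding difference +$50 on remainder applied to Unit 5B.
Totals: Unit 3B $550 + $500 = $1,050; Unit PH2 $550 + $800 = $1,350; Unit 2B $550 + $750 = $1,300; Unit G1 $550 + $300 = $850; Unit 5B $550 + $1,450 = $2,000; Unit G2 $550 + $650 = $1,200.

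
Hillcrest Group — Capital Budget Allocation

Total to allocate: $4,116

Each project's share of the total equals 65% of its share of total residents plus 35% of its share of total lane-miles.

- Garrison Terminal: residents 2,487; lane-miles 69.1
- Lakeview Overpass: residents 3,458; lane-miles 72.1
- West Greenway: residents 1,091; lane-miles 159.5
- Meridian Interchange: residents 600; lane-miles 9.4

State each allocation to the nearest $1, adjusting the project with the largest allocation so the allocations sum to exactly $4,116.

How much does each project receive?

Totals — residents 7,636, lane-miles 310.1.
Blended shares (65% residents + 35% lane-miles): Garrison Terminal 0.2897; Lakeview Overpass 0.3757; West Greenway 0.2729; Meridian Interchange 0.0617.
Raw shares: Garrison Terminal 1,192.37; Lakeview Overpass 1,546.52; West Greenway 1,123.22; Meridian Interchange 253.89.
After rounding ($1): Garrison Terminal $1,192; Lakeview Overpass $1,547; West Greenway $1,123; Meridian Interchange $254. Sum = $4,116.
Sum already equals the total — no adjustment.

Garrison Terminal: $1,192 · Lakeview Overpass: $1,547 · West Greenway: $1,123 · Meridian Interchange: $254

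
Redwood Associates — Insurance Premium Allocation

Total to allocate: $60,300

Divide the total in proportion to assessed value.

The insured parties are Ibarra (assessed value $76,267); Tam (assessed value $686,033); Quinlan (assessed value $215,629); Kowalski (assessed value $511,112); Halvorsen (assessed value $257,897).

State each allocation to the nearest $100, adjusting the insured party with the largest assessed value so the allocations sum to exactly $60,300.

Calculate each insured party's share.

Sum of assessed value: 76,267 + 686,033 + 215,629 + 511,112 + 257,897 = 1,746,938.
Proportional shares: Ibarra 2,632.55; Tam 23,680.17; Quinlan 7,442.98; Kowalski 17,642.33; Halvorsen 8,901.97.
After rounding ($100): Ibarra $2,600; Tam $23,700; Quinlan $7,400; Kowalski $17,600; Halvorsen $8,900. Sum = $60,200.
Difference $60,300 − $60,200 = +$100 applied to largest assessed value (Tam): Tam becomes $23,800.

Ibarra: $2,600 | Tam: $23,800 | Quinlan: $7,400 | Kowalski: $17,600 | Halvorsen: $8,900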